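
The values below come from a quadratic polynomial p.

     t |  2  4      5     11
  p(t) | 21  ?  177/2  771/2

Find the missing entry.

The 3 known points determine the degree-2 polynomial uniquely.
Write p(t) = at^2 + bt + c. Substituting each data point gives a linear system:
  4a + 2b + c = 21
  25a + 5b + c = 177/2
  121a + 11b + c = 771/2
Solving the system yields a = 3, b = 3/2, c = 6.
So p(t) = 3t^2 + (3/2)t + 6.
Then p(4) = 60.

60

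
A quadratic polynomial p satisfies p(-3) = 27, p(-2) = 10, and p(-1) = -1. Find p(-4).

Using the Lagrange interpolation formula with nodes -3, -2, -1:
  L_0(u) = (u + 2)(u + 1) / 2
  L_1(u) = (u + 3)(u + 1) / -1
  L_2(u) = (u + 3)(u + 2) / 2
Then p(u) = 27·L_0(u) + 10·L_1(u) - 1·L_2(u).
Expanding and collecting terms gives p(u) = 3u^2 - 2u - 6.
Evaluating at u = -4: p(-4) = 50.

50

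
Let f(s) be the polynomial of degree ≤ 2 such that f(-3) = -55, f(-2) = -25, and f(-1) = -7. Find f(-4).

-97

Forward differences of the values at s = -3, -2, -1:
  f  : -55  -25  -7
  Δ  : 30  18
  Δ^2: -12
The second differences are constant, confirming degree 2.
Interpolating (Newton forward form) and evaluating at s = -4 gives f(-4) = -97.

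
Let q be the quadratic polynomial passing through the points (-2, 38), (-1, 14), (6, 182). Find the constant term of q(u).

2

Write q(u) = au^2 + bu + c. Substituting each data point gives a linear system:
  4a - 2b + c = 38
  a - b + c = 14
  36a + 6b + c = 182
Solving the system yields a = 6, b = -6, c = 2.
So q(u) = 6u^2 - 6u + 2.
The constant term is 2.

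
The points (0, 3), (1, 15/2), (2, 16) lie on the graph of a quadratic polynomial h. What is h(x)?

Using the Lagrange interpolation formula with nodes 0, 1, 2:
  L_0(x) = (x - 1)(x - 2) / 2
  L_1(x) = x(x - 2) / -1
  L_2(x) = x(x - 1) / 2
Then h(x) = 3·L_0(x) + 15/2·L_1(x) + 16·L_2(x).
Expanding and collecting terms gives h(x) = 2x² + (5/2)x + 3.
Check: h(2) = 16. ✓

h(x) = 2x^2 + (5/2)x + 3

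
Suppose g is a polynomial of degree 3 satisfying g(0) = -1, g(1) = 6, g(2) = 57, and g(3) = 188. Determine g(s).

g(s) = 6s^3 + 4s^2 - 3s - 1

Using the Lagrange interpolation formula with nodes 0, 1, 2, 3:
  L_0(s) = (s - 1)(s - 2)(s - 3) / -6
  L_1(s) = s(s - 2)(s - 3) / 2
  L_2(s) = s(s - 1)(s - 3) / -2
  L_3(s) = s(s - 1)(s - 2) / 6
Then g(s) = -1·L_0(s) + 6·L_1(s) + 57·L_2(s) + 188·L_3(s).
Expanding and collecting terms gives g(s) = 6s^3 + 4s^2 - 3s - 1.
Check: g(0) = -1. ✓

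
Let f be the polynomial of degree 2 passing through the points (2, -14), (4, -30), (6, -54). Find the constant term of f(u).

Write f(u) = au^2 + bu + c. Substituting each data point gives a linear system:
  4a + 2b + c = -14
  16a + 4b + c = -30
  36a + 6b + c = -54
Solving the system yields a = -1, b = -2, c = -6.
So f(u) = -u^2 - 2u - 6.
The constant term is -6.

-6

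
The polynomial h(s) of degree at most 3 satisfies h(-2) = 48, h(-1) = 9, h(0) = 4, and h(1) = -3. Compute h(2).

Using the Lagrange interpolation formula with nodes -2, -1, 0, 1:
  L_0(s) = (s + 1)s(s - 1) / -6
  L_1(s) = (s + 2)s(s - 1) / 2
  L_2(s) = (s + 2)(s + 1)(s - 1) / -2
  L_3(s) = (s + 2)(s + 1)s / 6
Then h(s) = 48·L_0(s) + 9·L_1(s) + 4·L_2(s) - 3·L_3(s).
Expanding and collecting terms gives h(s) = -6s^3 - s^2 + 4.
Evaluating at s = 2: h(2) = -48.

-48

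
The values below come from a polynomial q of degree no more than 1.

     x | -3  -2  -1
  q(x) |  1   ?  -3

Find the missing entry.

The 2 known points determine the degree-1 polynomial uniquely.
Write q(x) = ax + b. Substituting each data point gives a linear system:
  -3a + b = 1
  -a + b = -3
Solving the system yields a = -2, b = -5.
So q(x) = -2x - 5.
Then q(-2) = -1.

-1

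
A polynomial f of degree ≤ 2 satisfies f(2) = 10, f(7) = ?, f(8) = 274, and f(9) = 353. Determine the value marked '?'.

The 3 known points determine the degree-2 polynomial uniquely.
Write f(x) = ax^2 + bx + c. Substituting each data point gives a linear system:
  4a + 2b + c = 10
  64a + 8b + c = 274
  81a + 9b + c = 353
Solving the system yields a = 5, b = -6, c = 2.
So f(x) = 5x² - 6x + 2.
Then f(7) = 205.

205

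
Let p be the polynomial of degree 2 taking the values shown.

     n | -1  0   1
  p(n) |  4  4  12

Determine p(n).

p(n) = 4n^2 + 4n + 4

Write p(n) = an^2 + bn + c. Substituting each data point gives a linear system:
  a - b + c = 4
  c = 4
  a + b + c = 12
Solving the system yields a = 4, b = 4, c = 4.
So p(n) = 4n^2 + 4n + 4.
Check: p(1) = 12. ✓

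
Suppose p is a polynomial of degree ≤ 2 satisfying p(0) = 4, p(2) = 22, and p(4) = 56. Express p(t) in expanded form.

Using the Lagrange interpolation formula with nodes 0, 2, 4:
  L_0(t) = (t - 2)(t - 4) / 8
  L_1(t) = t(t - 4) / -4
  L_2(t) = t(t - 2) / 8
Then p(t) = 4·L_0(t) + 22·L_1(t) + 56·L_2(t).
Expanding and collecting terms gives p(t) = 2t^2 + 5t + 4.
Check: p(0) = 4. ✓

p(t) = 2t^2 + 5t + 4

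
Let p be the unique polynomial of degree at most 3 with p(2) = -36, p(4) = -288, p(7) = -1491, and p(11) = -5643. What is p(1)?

-3

Write p(n) = an^3 + bn^2 + cn + d. Substituting each data point gives a linear system:
  8a + 4b + 2c + d = -36
  64a + 16b + 4c + d = -288
  343a + 49b + 7c + d = -1491
  1331a + 121b + 11c + d = -5643
Solving the system yields a = -4, b = -3, c = 4, d = 0.
So p(n) = -4n^3 - 3n^2 + 4n.
Then p(1) = -3.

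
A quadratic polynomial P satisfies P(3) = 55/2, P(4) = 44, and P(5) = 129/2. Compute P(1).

Forward differences of the values at t = 3, 4, 5:
  P  : 55/2  44  129/2
  Δ  : 33/2  41/2
  Δ^2: 4
The second differences are constant, confirming degree 2.
Interpolating (Newton forward form) and evaluating at t = 1 gives P(1) = 13/2.

13/2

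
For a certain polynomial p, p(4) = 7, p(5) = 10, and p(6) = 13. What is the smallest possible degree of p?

1

Forward differences of the values at s = 4, 5, 6:
  p  : 7  10  13
  Δ  : 3  3
  Δ^2: 0
The first differences are constant (3) and nonzero, while all higher differences vanish, so the minimal degree is 1.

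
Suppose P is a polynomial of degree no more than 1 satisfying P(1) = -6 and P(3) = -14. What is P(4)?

-18

Using the Lagrange interpolation formula with nodes 1, 3:
  L_0(t) = (t - 3) / -2
  L_1(t) = (t - 1) / 2
Then P(t) = -6·L_0(t) - 14·L_1(t).
Expanding and collecting terms gives P(t) = -4t - 2.
Evaluating at t = 4: P(4) = -18.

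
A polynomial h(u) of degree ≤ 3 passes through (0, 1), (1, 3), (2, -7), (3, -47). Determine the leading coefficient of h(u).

-3

Write h(u) = au^3 + bu^2 + cu + d. Substituting each data point gives a linear system:
  d = 1
  a + b + c + d = 3
  8a + 4b + 2c + d = -7
  27a + 9b + 3c + d = -47
Solving the system yields a = -3, b = 3, c = 2, d = 1.
So h(u) = -3u^3 + 3u^2 + 2u + 1.
The leading coefficient is -3.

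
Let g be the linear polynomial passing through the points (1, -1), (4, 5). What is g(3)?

Write g(x) = ax + b. Substituting each data point gives a linear system:
  a + b = -1
  4a + b = 5
Solving the system yields a = 2, b = -3.
So g(x) = 2x - 3.
Then g(3) = 3.

3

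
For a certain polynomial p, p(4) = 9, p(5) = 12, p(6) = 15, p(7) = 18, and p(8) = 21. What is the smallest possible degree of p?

Forward differences of the values at u = 4, 5, 6, 7, 8:
  p  : 9  12  15  18  21
  Δ  : 3  3  3  3
  Δ^2: 0  0  0
  Δ^3: 0  0
  Δ^4: 0
The first differences are constant (3) and nonzero, while all higher differences vanish, so the minimal degree is 1.

1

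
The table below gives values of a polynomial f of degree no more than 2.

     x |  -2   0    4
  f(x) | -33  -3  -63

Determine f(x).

f(x) = -5x^2 + 5x - 3

Write f(x) = ax^2 + bx + c. Substituting each data point gives a linear system:
  4a - 2b + c = -33
  c = -3
  16a + 4b + c = -63
Solving the system yields a = -5, b = 5, c = -3.
So f(x) = -5x^2 + 5x - 3.
Check: f(4) = -63. ✓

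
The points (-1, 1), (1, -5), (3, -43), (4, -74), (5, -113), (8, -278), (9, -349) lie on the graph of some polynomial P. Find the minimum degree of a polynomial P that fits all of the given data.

2

Divided differences on the nodes -1, 1, 3, 4, 5, 8, 9:
  order 0: 1  -5  -43  -74  -113  -278  -349
  order 1: -3  -19  -31  -39  -55  -71
  order 2: -4  -4  -4  -4  -4
  order 3: 0  0  0  0
  order 4: 0  0  0
  order 5: 0  0
  order 6: 0
The order-2 divided differences are all -4 (nonzero) and every higher order vanishes, so the data lies on a polynomial of degree exactly 2.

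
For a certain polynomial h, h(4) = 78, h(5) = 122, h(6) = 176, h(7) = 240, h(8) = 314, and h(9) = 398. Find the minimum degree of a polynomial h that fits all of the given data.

2

Forward differences of the values at x = 4, 5, 6, 7, 8, 9:
  h  : 78  122  176  240  314  398
  Δ  : 44  54  64  74  84
  Δ^2: 10  10  10  10
  Δ^3: 0  0  0
  Δ^4: 0  0
  Δ^5: 0
The second differences are constant (10) and nonzero, while all higher differences vanish, so the minimal degree is 2.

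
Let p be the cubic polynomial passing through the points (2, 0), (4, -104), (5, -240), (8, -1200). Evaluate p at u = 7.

-770

Write p(u) = au^3 + bu^2 + cu + d. Substituting each data point gives a linear system:
  8a + 4b + 2c + d = 0
  64a + 16b + 4c + d = -104
  125a + 25b + 5c + d = -240
  512a + 64b + 8c + d = -1200
Solving the system yields a = -3, b = 5, c = 2, d = 0.
So p(u) = -3u³ + 5u² + 2u.
Then p(7) = -770.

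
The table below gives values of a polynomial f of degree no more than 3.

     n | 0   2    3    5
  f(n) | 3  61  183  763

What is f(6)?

Using the Lagrange interpolation formula with nodes 0, 2, 3, 5:
  L_0(n) = (n - 2)(n - 3)(n - 5) / -30
  L_1(n) = n(n - 3)(n - 5) / 6
  L_2(n) = n(n - 2)(n - 5) / -6
  L_3(n) = n(n - 2)(n - 3) / 30
Then f(n) = 3·L_0(n) + 61·L_1(n) + 183·L_2(n) + 763·L_3(n).
Expanding and collecting terms gives f(n) = 5n^3 + 6n^2 - 3n + 3.
Evaluating at n = 6: f(6) = 1281.

1281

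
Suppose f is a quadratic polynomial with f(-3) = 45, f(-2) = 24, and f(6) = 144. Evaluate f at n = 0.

6

Using the Lagrange interpolation formula with nodes -3, -2, 6:
  L_0(n) = (n + 2)(n - 6) / 9
  L_1(n) = (n + 3)(n - 6) / -8
  L_2(n) = (n + 3)(n + 2) / 72
Then f(n) = 45·L_0(n) + 24·L_1(n) + 144·L_2(n).
Expanding and collecting terms gives f(n) = 4n^2 - n + 6.
Evaluating at n = 0: f(0) = 6.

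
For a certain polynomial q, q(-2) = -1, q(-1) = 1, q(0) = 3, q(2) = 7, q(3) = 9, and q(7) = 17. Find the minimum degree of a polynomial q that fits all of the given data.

1

Divided differences on the nodes -2, -1, 0, 2, 3, 7:
  order 0: -1  1  3  7  9  17
  order 1: 2  2  2  2  2
  order 2: 0  0  0  0
  order 3: 0  0  0
  order 4: 0  0
  order 5: 0
The order-1 divided differences are all 2 (nonzero) and every higher order vanishes, so the data lies on a polynomial of degree exactly 1.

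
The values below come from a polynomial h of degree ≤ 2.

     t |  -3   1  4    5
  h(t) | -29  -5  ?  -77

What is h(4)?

The 3 known points determine the degree-2 polynomial uniquely.
Write h(t) = at^2 + bt + c. Substituting each data point gives a linear system:
  9a - 3b + c = -29
  a + b + c = -5
  25a + 5b + c = -77
Solving the system yields a = -3, b = 0, c = -2.
So h(t) = -3t^2 - 2.
Then h(4) = -50.

-50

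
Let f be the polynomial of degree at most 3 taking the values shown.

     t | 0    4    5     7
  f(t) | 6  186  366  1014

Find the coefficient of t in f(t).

-3

Write f(t) = at^3 + bt^2 + ct + d. Substituting each data point gives a linear system:
  d = 6
  64a + 16b + 4c + d = 186
  125a + 25b + 5c + d = 366
  343a + 49b + 7c + d = 1014
Solving the system yields a = 3, b = 0, c = -3, d = 6.
So f(t) = 3t^3 - 3t + 6.
The coefficient of t is -3.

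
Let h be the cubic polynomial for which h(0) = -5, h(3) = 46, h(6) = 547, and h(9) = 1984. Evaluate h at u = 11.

Write h(u) = au^3 + bu^2 + cu + d. Substituting each data point gives a linear system:
  d = -5
  27a + 9b + 3c + d = 46
  216a + 36b + 6c + d = 547
  729a + 81b + 9c + d = 1984
Solving the system yields a = 3, b = -2, c = -4, d = -5.
So h(u) = 3u^3 - 2u^2 - 4u - 5.
Then h(11) = 3702.

3702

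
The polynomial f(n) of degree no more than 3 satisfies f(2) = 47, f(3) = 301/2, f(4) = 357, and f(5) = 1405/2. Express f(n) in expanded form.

f(n) = 6n^3 - (5/2)n^2 + 2n + 5

Write f(n) = an^3 + bn^2 + cn + d. Substituting each data point gives a linear system:
  8a + 4b + 2c + d = 47
  27a + 9b + 3c + d = 301/2
  64a + 16b + 4c + d = 357
  125a + 25b + 5c + d = 1405/2
Solving the system yields a = 6, b = -5/2, c = 2, d = 5.
So f(n) = 6n³ - (5/2)n² + 2n + 5.
Check: f(5) = 1405/2. ✓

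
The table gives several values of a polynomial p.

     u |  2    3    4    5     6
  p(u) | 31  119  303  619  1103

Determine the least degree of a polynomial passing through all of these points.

3

Forward differences of the values at u = 2, 3, 4, 5, 6:
  p  : 31  119  303  619  1103
  Δ  : 88  184  316  484
  Δ^2: 96  132  168
  Δ^3: 36  36
  Δ^4: 0
The third differences are constant (36) and nonzero, while all higher differences vanish, so the minimal degree is 3.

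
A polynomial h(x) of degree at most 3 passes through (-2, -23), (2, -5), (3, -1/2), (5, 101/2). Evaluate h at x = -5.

-409/2

Using the Lagrange interpolation formula with nodes -2, 2, 3, 5:
  L_0(x) = (x - 2)(x - 3)(x - 5) / -140
  L_1(x) = (x + 2)(x - 3)(x - 5) / 12
  L_2(x) = (x + 2)(x - 2)(x - 5) / -10
  L_3(x) = (x + 2)(x - 2)(x - 3) / 42
Then h(x) = -23·L_0(x) - 5·L_1(x) - 1/2·L_2(x) + 101/2·L_3(x).
Expanding and collecting terms gives h(x) = x^3 - 3x^2 + (1/2)x - 2.
Evaluating at x = -5: h(-5) = -409/2.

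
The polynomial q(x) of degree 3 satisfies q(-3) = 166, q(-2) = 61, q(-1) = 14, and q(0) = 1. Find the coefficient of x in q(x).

-4

Write q(x) = ax^3 + bx^2 + cx + d. Substituting each data point gives a linear system:
  -27a + 9b - 3c + d = 166
  -8a + 4b - 2c + d = 61
  -a + b - c + d = 14
  d = 1
Solving the system yields a = -4, b = 5, c = -4, d = 1.
So q(x) = -4x³ + 5x² - 4x + 1.
The coefficient of x is -4.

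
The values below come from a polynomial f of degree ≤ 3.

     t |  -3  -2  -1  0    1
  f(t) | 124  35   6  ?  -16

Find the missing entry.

The 4 known points determine the degree-3 polynomial uniquely.
Write f(t) = at^3 + bt^2 + ct + d. Substituting each data point gives a linear system:
  -27a + 9b - 3c + d = 124
  -8a + 4b - 2c + d = 35
  -a + b - c + d = 6
  a + b + c + d = -16
Solving the system yields a = -6, b = -6, c = -5, d = 1.
So f(t) = -6t^3 - 6t^2 - 5t + 1.
Then f(0) = 1.

1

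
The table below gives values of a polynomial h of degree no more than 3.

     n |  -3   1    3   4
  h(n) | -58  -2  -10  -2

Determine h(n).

h(n) = n^3 - 4n^2 - n + 2

Write h(n) = an^3 + bn^2 + cn + d. Substituting each data point gives a linear system:
  -27a + 9b - 3c + d = -58
  a + b + c + d = -2
  27a + 9b + 3c + d = -10
  64a + 16b + 4c + d = -2
Solving the system yields a = 1, b = -4, c = -1, d = 2.
So h(n) = n^3 - 4n^2 - n + 2.
Check: h(-3) = -58. ✓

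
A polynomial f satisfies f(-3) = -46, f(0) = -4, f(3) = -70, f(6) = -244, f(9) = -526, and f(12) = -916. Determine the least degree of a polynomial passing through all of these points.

2

Forward differences of the values at u = -3, 0, 3, 6, 9, 12:
  f  : -46  -4  -70  -244  -526  -916
  Δ  : 42  -66  -174  -282  -390
  Δ^2: -108  -108  -108  -108
  Δ^3: 0  0  0
  Δ^4: 0  0
  Δ^5: 0
The second differences are constant (-108) and nonzero, while all higher differences vanish, so the minimal degree is 2.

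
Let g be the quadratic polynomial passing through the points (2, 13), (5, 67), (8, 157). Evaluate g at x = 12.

Write g(x) = ax^2 + bx + c. Substituting each data point gives a linear system:
  4a + 2b + c = 13
  25a + 5b + c = 67
  64a + 8b + c = 157
Solving the system yields a = 2, b = 4, c = -3.
So g(x) = 2x² + 4x - 3.
Then g(12) = 333.

333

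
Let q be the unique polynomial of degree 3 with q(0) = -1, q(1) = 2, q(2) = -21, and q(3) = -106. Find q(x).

Using the Lagrange interpolation formula with nodes 0, 1, 2, 3:
  L_0(x) = (x - 1)(x - 2)(x - 3) / -6
  L_1(x) = x(x - 2)(x - 3) / 2
  L_2(x) = x(x - 1)(x - 3) / -2
  L_3(x) = x(x - 1)(x - 2) / 6
Then q(x) = -1·L_0(x) + 2·L_1(x) - 21·L_2(x) - 106·L_3(x).
Expanding and collecting terms gives q(x) = -6x^3 + 5x^2 + 4x - 1.
Check: q(0) = -1. ✓

q(x) = -6x^3 + 5x^2 + 4x - 1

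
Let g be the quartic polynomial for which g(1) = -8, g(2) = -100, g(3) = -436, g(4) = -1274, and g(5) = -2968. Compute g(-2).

Forward differences of the values at x = 1, 2, 3, 4, 5:
  g  : -8  -100  -436  -1274  -2968
  Δ  : -92  -336  -838  -1694
  Δ^2: -244  -502  -856
  Δ^3: -258  -354
  Δ^4: -96
The fourth differences are constant, confirming degree 4.
Interpolating (Newton forward form) and evaluating at x = -2 gives g(-2) = -56.

-56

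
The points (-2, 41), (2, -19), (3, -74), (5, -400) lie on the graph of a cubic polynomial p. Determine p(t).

p(t) = -4t^3 + 4t^2 + t - 5

Using the Lagrange interpolation formula with nodes -2, 2, 3, 5:
  L_0(t) = (t - 2)(t - 3)(t - 5) / -140
  L_1(t) = (t + 2)(t - 3)(t - 5) / 12
  L_2(t) = (t + 2)(t - 2)(t - 5) / -10
  L_3(t) = (t + 2)(t - 2)(t - 3) / 42
Then p(t) = 41·L_0(t) - 19·L_1(t) - 74·L_2(t) - 400·L_3(t).
Expanding and collecting terms gives p(t) = -4t^3 + 4t^2 + t - 5.
Check: p(3) = -74. ✓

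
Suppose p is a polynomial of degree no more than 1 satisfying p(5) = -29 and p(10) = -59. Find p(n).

Write p(n) = an + b. Substituting each data point gives a linear system:
  5a + b = -29
  10a + b = -59
Solving the system yields a = -6, b = 1.
So p(n) = -6n + 1.
Check: p(5) = -29. ✓

p(n) = -6n + 1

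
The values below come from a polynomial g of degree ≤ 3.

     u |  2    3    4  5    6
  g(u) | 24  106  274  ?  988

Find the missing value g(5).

On equispaced nodes a degree-3 polynomial has vanishing fourth forward difference, so
  g(2) - 4·g(3) + 6·g(4) - 4·g(5) + g(6) = 0.
Substituting the known values and solving for g(5):
  -4·g(5) = -2232
  g(5) = 558.

558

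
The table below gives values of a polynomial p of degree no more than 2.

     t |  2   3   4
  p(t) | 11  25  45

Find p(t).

p(t) = 3t^2 - t + 1

Write p(t) = at^2 + bt + c. Substituting each data point gives a linear system:
  4a + 2b + c = 11
  9a + 3b + c = 25
  16a + 4b + c = 45
Solving the system yields a = 3, b = -1, c = 1.
So p(t) = 3t^2 - t + 1.
Check: p(4) = 45. ✓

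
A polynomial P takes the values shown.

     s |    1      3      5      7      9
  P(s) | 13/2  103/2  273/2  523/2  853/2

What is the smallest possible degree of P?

2

Divided differences on the nodes 1, 3, 5, 7, 9:
  order 0: 13/2  103/2  273/2  523/2  853/2
  order 1: 45/2  85/2  125/2  165/2
  order 2: 5  5  5
  order 3: 0  0
  order 4: 0
The order-2 divided differences are all 5 (nonzero) and every higher order vanishes, so the data lies on a polynomial of degree exactly 2.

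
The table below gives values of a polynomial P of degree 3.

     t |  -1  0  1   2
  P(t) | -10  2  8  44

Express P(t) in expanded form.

Write P(t) = at^3 + bt^2 + ct + d. Substituting each data point gives a linear system:
  -a + b - c + d = -10
  d = 2
  a + b + c + d = 8
  8a + 4b + 2c + d = 44
Solving the system yields a = 6, b = -3, c = 3, d = 2.
So P(t) = 6t^3 - 3t^2 + 3t + 2.
Check: P(2) = 44. ✓

P(t) = 6t^3 - 3t^2 + 3t + 2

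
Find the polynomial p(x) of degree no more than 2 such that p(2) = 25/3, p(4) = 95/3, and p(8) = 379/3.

p(x) = 2x^2 - (1/3)x + 1

Using the Lagrange interpolation formula with nodes 2, 4, 8:
  L_0(x) = (x - 4)(x - 8) / 12
  L_1(x) = (x - 2)(x - 8) / -8
  L_2(x) = (x - 2)(x - 4) / 24
Then p(x) = 25/3·L_0(x) + 95/3·L_1(x) + 379/3·L_2(x).
Expanding and collecting terms gives p(x) = 2x^2 - (1/3)x + 1.
Check: p(8) = 379/3. ✓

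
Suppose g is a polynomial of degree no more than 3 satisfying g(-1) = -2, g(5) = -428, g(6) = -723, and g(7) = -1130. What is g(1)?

-8

Using the Lagrange interpolation formula with nodes -1, 5, 6, 7:
  L_0(t) = (t - 5)(t - 6)(t - 7) / -336
  L_1(t) = (t + 1)(t - 6)(t - 7) / 12
  L_2(t) = (t + 1)(t - 5)(t - 7) / -7
  L_3(t) = (t + 1)(t - 5)(t - 6) / 16
Then g(t) = -2·L_0(t) - 428·L_1(t) - 723·L_2(t) - 1130·L_3(t).
Expanding and collecting terms gives g(t) = -3t^3 - 2t^2 - 3.
Evaluating at t = 1: g(1) = -8.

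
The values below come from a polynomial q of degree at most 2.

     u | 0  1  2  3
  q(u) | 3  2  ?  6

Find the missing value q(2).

3

The 3 known points determine the degree-2 polynomial uniquely.
Write q(u) = au^2 + bu + c. Substituting each data point gives a linear system:
  c = 3
  a + b + c = 2
  9a + 3b + c = 6
Solving the system yields a = 1, b = -2, c = 3.
So q(u) = u² - 2u + 3.
Then q(2) = 3.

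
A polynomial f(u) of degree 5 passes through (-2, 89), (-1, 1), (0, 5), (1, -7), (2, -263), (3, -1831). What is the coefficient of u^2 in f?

-3

Write f(u) = au^5 + bu^4 + cu^3 + du^2 + eu + k. Substituting each data point gives a linear system:
  -32a + 16b - 8c + 4d - 2e + k = 89
  -a + b - c + d - e + k = 1
  k = 5
  a + b + c + d + e + k = -7
  32a + 16b + 8c + 4d + 2e + k = -263
  243a + 81b + 27c + 9d + 3e + k = -1831
Solving the system yields a = -6, b = -5, c = 2, d = -3, e = 0, k = 5.
So f(u) = -6u^5 - 5u^4 + 2u^3 - 3u^2 + 5.
The coefficient of u^2 is -3.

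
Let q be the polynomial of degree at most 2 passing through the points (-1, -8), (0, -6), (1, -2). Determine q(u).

Write q(u) = au^2 + bu + c. Substituting each data point gives a linear system:
  a - b + c = -8
  c = -6
  a + b + c = -2
Solving the system yields a = 1, b = 3, c = -6.
So q(u) = u^2 + 3u - 6.
Check: q(0) = -6. ✓

q(u) = u^2 + 3u - 6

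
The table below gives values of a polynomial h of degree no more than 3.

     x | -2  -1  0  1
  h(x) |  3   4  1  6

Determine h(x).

Write h(x) = ax^3 + bx^2 + cx + d. Substituting each data point gives a linear system:
  -8a + 4b - 2c + d = 3
  -a + b - c + d = 4
  d = 1
  a + b + c + d = 6
Solving the system yields a = 2, b = 4, c = -1, d = 1.
So h(x) = 2x³ + 4x² - x + 1.
Check: h(-2) = 3. ✓

h(x) = 2x^3 + 4x^2 - x + 1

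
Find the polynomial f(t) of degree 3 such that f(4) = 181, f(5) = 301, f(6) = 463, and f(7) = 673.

Write f(t) = at^3 + bt^2 + ct + d. Substituting each data point gives a linear system:
  64a + 16b + 4c + d = 181
  125a + 25b + 5c + d = 301
  216a + 36b + 6c + d = 463
  343a + 49b + 7c + d = 673
Solving the system yields a = 1, b = 6, c = 5, d = 1.
So f(t) = t^3 + 6t^2 + 5t + 1.
Check: f(4) = 181. ✓

f(t) = t^3 + 6t^2 + 5t + 1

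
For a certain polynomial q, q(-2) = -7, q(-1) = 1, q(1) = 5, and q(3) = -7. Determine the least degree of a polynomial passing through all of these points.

2

Divided differences on the nodes -2, -1, 1, 3:
  order 0: -7  1  5  -7
  order 1: 8  2  -6
  order 2: -2  -2
  order 3: 0
The order-2 divided differences are all -2 (nonzero) and every higher order vanishes, so the data lies on a polynomial of degree exactly 2.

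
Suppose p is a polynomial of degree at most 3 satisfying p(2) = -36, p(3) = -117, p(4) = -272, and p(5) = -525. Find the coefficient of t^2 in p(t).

Write p(t) = at^3 + bt^2 + ct + d. Substituting each data point gives a linear system:
  8a + 4b + 2c + d = -36
  27a + 9b + 3c + d = -117
  64a + 16b + 4c + d = -272
  125a + 25b + 5c + d = -525
Solving the system yields a = -4, b = -1, c = 0, d = 0.
So p(t) = -4t³ - t².
The coefficient of t^2 is -1.

-1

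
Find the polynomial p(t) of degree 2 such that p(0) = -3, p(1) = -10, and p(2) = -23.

Write p(t) = at^2 + bt + c. Substituting each data point gives a linear system:
  c = -3
  a + b + c = -10
  4a + 2b + c = -23
Solving the system yields a = -3, b = -4, c = -3.
So p(t) = -3t^2 - 4t - 3.
Check: p(2) = -23. ✓

p(t) = -3t^2 - 4t - 3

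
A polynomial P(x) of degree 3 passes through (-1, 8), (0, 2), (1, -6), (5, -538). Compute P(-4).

Using the Lagrange interpolation formula with nodes -1, 0, 1, 5:
  L_0(x) = x(x - 1)(x - 5) / -12
  L_1(x) = (x + 1)(x - 1)(x - 5) / 5
  L_2(x) = (x + 1)x(x - 5) / -8
  L_3(x) = (x + 1)x(x - 1) / 120
Then P(x) = 8·L_0(x) + 2·L_1(x) - 6·L_2(x) - 538·L_3(x).
Expanding and collecting terms gives P(x) = -4x^3 - x^2 - 3x + 2.
Evaluating at x = -4: P(-4) = 254.

254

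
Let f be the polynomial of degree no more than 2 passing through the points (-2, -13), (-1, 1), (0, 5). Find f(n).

f(n) = -5n^2 - n + 5

Using the Lagrange interpolation formula with nodes -2, -1, 0:
  L_0(n) = (n + 1)n / 2
  L_1(n) = (n + 2)n / -1
  L_2(n) = (n + 2)(n + 1) / 2
Then f(n) = -13·L_0(n) + 1·L_1(n) + 5·L_2(n).
Expanding and collecting terms gives f(n) = -5n² - n + 5.
Check: f(-2) = -13. ✓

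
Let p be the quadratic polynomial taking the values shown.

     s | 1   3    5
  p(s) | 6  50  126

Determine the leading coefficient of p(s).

Write p(s) = as^2 + bs + c. Substituting each data point gives a linear system:
  a + b + c = 6
  9a + 3b + c = 50
  25a + 5b + c = 126
Solving the system yields a = 4, b = 6, c = -4.
So p(s) = 4s² + 6s - 4.
The leading coefficient is 4.

4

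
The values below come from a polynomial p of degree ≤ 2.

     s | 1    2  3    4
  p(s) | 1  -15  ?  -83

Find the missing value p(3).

On equispaced nodes a degree-2 polynomial has vanishing third forward difference, so
  - p(1) + 3·p(2) - 3·p(3) + p(4) = 0.
Substituting the known values and solving for p(3):
  -3·p(3) = 129
  p(3) = -43.

-43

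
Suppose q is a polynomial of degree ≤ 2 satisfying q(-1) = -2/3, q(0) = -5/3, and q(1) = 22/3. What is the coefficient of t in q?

Write q(t) = at^2 + bt + c. Substituting each data point gives a linear system:
  a - b + c = -2/3
  c = -5/3
  a + b + c = 22/3
Solving the system yields a = 5, b = 4, c = -5/3.
So q(t) = 5t² + 4t - 5/3.
The coefficient of t is 4.

4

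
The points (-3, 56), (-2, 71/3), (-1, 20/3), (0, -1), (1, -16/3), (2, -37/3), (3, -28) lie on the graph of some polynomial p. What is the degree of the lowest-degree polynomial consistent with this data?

Forward differences of the values at u = -3, -2, -1, 0, 1, 2, 3:
  p  : 56  71/3  20/3  -1  -16/3  -37/3  -28
  Δ  : -97/3  -17  -23/3  -13/3  -7  -47/3
  Δ^2: 46/3  28/3  10/3  -8/3  -26/3
  Δ^3: -6  -6  -6  -6
  Δ^4: 0  0  0
  Δ^5: 0  0
  Δ^6: 0
The third differences are constant (-6) and nonzero, while all higher differences vanish, so the minimal degree is 3.

3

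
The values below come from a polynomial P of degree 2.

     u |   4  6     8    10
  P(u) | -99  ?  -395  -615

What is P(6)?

On equispaced nodes a degree-2 polynomial has vanishing third forward difference, so
  - P(4) + 3·P(6) - 3·P(8) + P(10) = 0.
Substituting the known values and solving for P(6):
  3·P(6) = -669
  P(6) = -223.

-223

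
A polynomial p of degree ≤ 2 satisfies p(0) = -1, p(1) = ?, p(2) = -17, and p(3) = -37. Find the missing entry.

On equispaced nodes a degree-2 polynomial has vanishing third forward difference, so
  - p(0) + 3·p(1) - 3·p(2) + p(3) = 0.
Substituting the known values and solving for p(1):
  3·p(1) = -15
  p(1) = -5.

-5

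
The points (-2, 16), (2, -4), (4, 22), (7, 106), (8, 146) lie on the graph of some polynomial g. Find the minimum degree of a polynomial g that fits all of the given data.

Divided differences on the nodes -2, 2, 4, 7, 8:
  order 0: 16  -4  22  106  146
  order 1: -5  13  28  40
  order 2: 3  3  3
  order 3: 0  0
  order 4: 0
The order-2 divided differences are all 3 (nonzero) and every higher order vanishes, so the data lies on a polynomial of degree exactly 2.

2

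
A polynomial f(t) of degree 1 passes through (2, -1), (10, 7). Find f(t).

f(t) = t - 3

Write f(t) = at + b. Substituting each data point gives a linear system:
  2a + b = -1
  10a + b = 7
Solving the system yields a = 1, b = -3.
So f(t) = t - 3.
Check: f(2) = -1. ✓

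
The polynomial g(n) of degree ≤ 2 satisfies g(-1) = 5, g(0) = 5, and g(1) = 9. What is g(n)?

g(n) = 2n^2 + 2n + 5

Using the Lagrange interpolation formula with nodes -1, 0, 1:
  L_0(n) = n(n - 1) / 2
  L_1(n) = (n + 1)(n - 1) / -1
  L_2(n) = (n + 1)n / 2
Then g(n) = 5·L_0(n) + 5·L_1(n) + 9·L_2(n).
Expanding and collecting terms gives g(n) = 2n^2 + 2n + 5.
Check: g(1) = 9. ✓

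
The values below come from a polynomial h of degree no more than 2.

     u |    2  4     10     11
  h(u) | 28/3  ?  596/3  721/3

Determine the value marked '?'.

The 3 known points determine the degree-2 polynomial uniquely.
Write h(u) = au^2 + bu + c. Substituting each data point gives a linear system:
  4a + 2b + c = 28/3
  100a + 10b + c = 596/3
  121a + 11b + c = 721/3
Solving the system yields a = 2, b = -1/3, c = 2.
So h(u) = 2u^2 - (1/3)u + 2.
Then h(4) = 98/3.

98/3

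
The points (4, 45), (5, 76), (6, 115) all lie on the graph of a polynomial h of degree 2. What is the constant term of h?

1

Write h(t) = at^2 + bt + c. Substituting each data point gives a linear system:
  16a + 4b + c = 45
  25a + 5b + c = 76
  36a + 6b + c = 115
Solving the system yields a = 4, b = -5, c = 1.
So h(t) = 4t^2 - 5t + 1.
The constant term is 1.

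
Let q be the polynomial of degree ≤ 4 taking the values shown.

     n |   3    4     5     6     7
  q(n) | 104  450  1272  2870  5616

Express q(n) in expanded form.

q(n) = 3n^4 - 4n^3 - 5n^2 + 4n + 2

Write q(n) = an^4 + bn^3 + cn^2 + dn + e. Substituting each data point gives a linear system:
  81a + 27b + 9c + 3d + e = 104
  256a + 64b + 16c + 4d + e = 450
  625a + 125b + 25c + 5d + e = 1272
  1296a + 216b + 36c + 6d + e = 2870
  2401a + 343b + 49c + 7d + e = 5616
Solving the system yields a = 3, b = -4, c = -5, d = 4, e = 2.
So q(n) = 3n^4 - 4n^3 - 5n^2 + 4n + 2.
Check: q(5) = 1272. ✓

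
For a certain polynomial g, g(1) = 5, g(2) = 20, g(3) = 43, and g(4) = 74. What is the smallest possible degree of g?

2

Forward differences of the values at u = 1, 2, 3, 4:
  g  : 5  20  43  74
  Δ  : 15  23  31
  Δ^2: 8  8
  Δ^3: 0
The second differences are constant (8) and nonzero, while all higher differences vanish, so the minimal degree is 2.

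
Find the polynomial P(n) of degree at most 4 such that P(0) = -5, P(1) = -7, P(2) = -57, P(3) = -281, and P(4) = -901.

Using the Lagrange interpolation formula with nodes 0, 1, 2, 3, 4:
  L_0(n) = (n - 1)(n - 2)(n - 3)(n - 4) / 24
  L_1(n) = n(n - 2)(n - 3)(n - 4) / -6
  L_2(n) = n(n - 1)(n - 3)(n - 4) / 4
  L_3(n) = n(n - 1)(n - 2)(n - 4) / -6
  L_4(n) = n(n - 1)(n - 2)(n - 3) / 24
Then P(n) = -5·L_0(n) - 7·L_1(n) - 57·L_2(n) - 281·L_3(n) - 901·L_4(n).
Expanding and collecting terms gives P(n) = -4n^4 + 3n^3 - 5n^2 + 4n - 5.
Check: P(3) = -281. ✓

P(n) = -4n^4 + 3n^3 - 5n^2 + 4n - 5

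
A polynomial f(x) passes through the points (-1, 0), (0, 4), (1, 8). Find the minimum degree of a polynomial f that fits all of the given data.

Forward differences of the values at x = -1, 0, 1:
  f  : 0  4  8
  Δ  : 4  4
  Δ^2: 0
The first differences are constant (4) and nonzero, while all higher differences vanish, so the minimal degree is 1.

1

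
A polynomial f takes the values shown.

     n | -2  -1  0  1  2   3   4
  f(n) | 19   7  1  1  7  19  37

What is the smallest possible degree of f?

Forward differences of the values at n = -2, -1, 0, 1, 2, 3, 4:
  f  : 19  7  1  1  7  19  37
  Δ  : -12  -6  0  6  12  18
  Δ^2: 6  6  6  6  6
  Δ^3: 0  0  0  0
  Δ^4: 0  0  0
  Δ^5: 0  0
  Δ^6: 0
The second differences are constant (6) and nonzero, while all higher differences vanish, so the minimal degree is 2.

2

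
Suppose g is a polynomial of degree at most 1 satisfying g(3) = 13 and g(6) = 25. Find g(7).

Write g(u) = au + b. Substituting each data point gives a linear system:
  3a + b = 13
  6a + b = 25
Solving the system yields a = 4, b = 1.
So g(u) = 4u + 1.
Then g(7) = 29.

29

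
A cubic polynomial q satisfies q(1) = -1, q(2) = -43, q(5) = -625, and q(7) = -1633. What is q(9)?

-3361

Write q(s) = as^3 + bs^2 + cs + d. Substituting each data point gives a linear system:
  a + b + c + d = -1
  8a + 4b + 2c + d = -43
  125a + 25b + 5c + d = -625
  343a + 49b + 7c + d = -1633
Solving the system yields a = -4, b = -6, c = 4, d = 5.
So q(s) = -4s³ - 6s² + 4s + 5.
Then q(9) = -3361.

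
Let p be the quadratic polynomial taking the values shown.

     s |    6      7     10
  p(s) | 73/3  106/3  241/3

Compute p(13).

Using the Lagrange interpolation formula with nodes 6, 7, 10:
  L_0(s) = (s - 7)(s - 10) / 4
  L_1(s) = (s - 6)(s - 10) / -3
  L_2(s) = (s - 6)(s - 7) / 12
Then p(s) = 73/3·L_0(s) + 106/3·L_1(s) + 241/3·L_2(s).
Expanding and collecting terms gives p(s) = s^2 - 2s + 1/3.
Evaluating at s = 13: p(13) = 430/3.

430/3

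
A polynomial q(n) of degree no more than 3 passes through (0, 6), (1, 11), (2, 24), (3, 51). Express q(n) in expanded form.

Write q(n) = an^3 + bn^2 + cn + d. Substituting each data point gives a linear system:
  d = 6
  a + b + c + d = 11
  8a + 4b + 2c + d = 24
  27a + 9b + 3c + d = 51
Solving the system yields a = 1, b = 1, c = 3, d = 6.
So q(n) = n³ + n² + 3n + 6.
Check: q(3) = 51. ✓

q(n) = n^3 + n^2 + 3n + 6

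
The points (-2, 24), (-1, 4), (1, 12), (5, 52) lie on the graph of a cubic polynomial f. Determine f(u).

f(u) = -u^3 + 6u^2 + 5u + 2

Write f(u) = au^3 + bu^2 + cu + d. Substituting each data point gives a linear system:
  -8a + 4b - 2c + d = 24
  -a + b - c + d = 4
  a + b + c + d = 12
  125a + 25b + 5c + d = 52
Solving the system yields a = -1, b = 6, c = 5, d = 2.
So f(u) = -u^3 + 6u^2 + 5u + 2.
Check: f(-2) = 24. ✓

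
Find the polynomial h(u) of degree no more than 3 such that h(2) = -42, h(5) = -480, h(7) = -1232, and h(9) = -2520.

Using the Lagrange interpolation formula with nodes 2, 5, 7, 9:
  L_0(u) = (u - 5)(u - 7)(u - 9) / -105
  L_1(u) = (u - 2)(u - 7)(u - 9) / 24
  L_2(u) = (u - 2)(u - 5)(u - 9) / -20
  L_3(u) = (u - 2)(u - 5)(u - 7) / 56
Then h(u) = -42·L_0(u) - 480·L_1(u) - 1232·L_2(u) - 2520·L_3(u).
Expanding and collecting terms gives h(u) = -3u³ - 4u² - u.
Check: h(7) = -1232. ✓

h(u) = -3u^3 - 4u^2 - u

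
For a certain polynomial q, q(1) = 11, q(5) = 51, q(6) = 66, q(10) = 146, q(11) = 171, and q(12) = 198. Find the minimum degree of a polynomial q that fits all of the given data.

Divided differences on the nodes 1, 5, 6, 10, 11, 12:
  order 0: 11  51  66  146  171  198
  order 1: 10  15  20  25  27
  order 2: 1  1  1  1
  order 3: 0  0  0
  order 4: 0  0
  order 5: 0
The order-2 divided differences are all 1 (nonzero) and every higher order vanishes, so the data lies on a polynomial of degree exactly 2.

2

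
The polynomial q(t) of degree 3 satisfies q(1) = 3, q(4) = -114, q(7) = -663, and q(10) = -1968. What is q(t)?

q(t) = -2t^3 + 3t + 2

Write q(t) = at^3 + bt^2 + ct + d. Substituting each data point gives a linear system:
  a + b + c + d = 3
  64a + 16b + 4c + d = -114
  343a + 49b + 7c + d = -663
  1000a + 100b + 10c + d = -1968
Solving the system yields a = -2, b = 0, c = 3, d = 2.
So q(t) = -2t^3 + 3t + 2.
Check: q(10) = -1968. ✓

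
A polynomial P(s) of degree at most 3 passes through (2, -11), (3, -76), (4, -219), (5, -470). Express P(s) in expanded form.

Using the Lagrange interpolation formula with nodes 2, 3, 4, 5:
  L_0(s) = (s - 3)(s - 4)(s - 5) / -6
  L_1(s) = (s - 2)(s - 4)(s - 5) / 2
  L_2(s) = (s - 2)(s - 3)(s - 5) / -2
  L_3(s) = (s - 2)(s - 3)(s - 4) / 6
Then P(s) = -11·L_0(s) - 76·L_1(s) - 219·L_2(s) - 470·L_3(s).
Expanding and collecting terms gives P(s) = -5s^3 + 6s^2 + 5.
Check: P(5) = -470. ✓

P(s) = -5s^3 + 6s^2 + 5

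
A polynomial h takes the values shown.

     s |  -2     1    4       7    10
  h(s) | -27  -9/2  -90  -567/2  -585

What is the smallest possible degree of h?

Forward differences of the values at s = -2, 1, 4, 7, 10:
  h  : -27  -9/2  -90  -567/2  -585
  Δ  : 45/2  -171/2  -387/2  -603/2
  Δ^2: -108  -108  -108
  Δ^3: 0  0
  Δ^4: 0
The second differences are constant (-108) and nonzero, while all higher differences vanish, so the minimal degree is 2.

2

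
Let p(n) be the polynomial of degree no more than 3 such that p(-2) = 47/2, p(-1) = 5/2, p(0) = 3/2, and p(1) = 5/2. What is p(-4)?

395/2

Forward differences of the values at n = -2, -1, 0, 1:
  p  : 47/2  5/2  3/2  5/2
  Δ  : -21  -1  1
  Δ^2: 20  2
  Δ^3: -18
The third differences are constant, confirming degree 3.
Interpolating (Newton forward form) and evaluating at n = -4 gives p(-4) = 395/2.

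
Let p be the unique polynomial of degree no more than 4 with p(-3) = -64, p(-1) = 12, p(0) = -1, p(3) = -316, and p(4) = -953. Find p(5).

-2256

Write p(n) = an^4 + bn^3 + cn^2 + dn + e. Substituting each data point gives a linear system:
  81a - 27b + 9c - 3d + e = -64
  a - b + c - d + e = 12
  e = -1
  81a + 27b + 9c + 3d + e = -316
  256a + 64b + 16c + 4d + e = -953
Solving the system yields a = -3, b = -4, c = 6, d = -6, e = -1.
So p(n) = -3n^4 - 4n^3 + 6n^2 - 6n - 1.
Then p(5) = -2256.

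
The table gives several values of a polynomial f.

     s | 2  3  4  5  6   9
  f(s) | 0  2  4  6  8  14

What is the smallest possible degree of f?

1

Divided differences on the nodes 2, 3, 4, 5, 6, 9:
  order 0: 0  2  4  6  8  14
  order 1: 2  2  2  2  2
  order 2: 0  0  0  0
  order 3: 0  0  0
  order 4: 0  0
  order 5: 0
The order-1 divided differences are all 2 (nonzero) and every higher order vanishes, so the data lies on a polynomial of degree exactly 1.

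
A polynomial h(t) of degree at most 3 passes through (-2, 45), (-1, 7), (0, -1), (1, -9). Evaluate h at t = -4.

Using the Lagrange interpolation formula with nodes -2, -1, 0, 1:
  L_0(t) = (t + 1)t(t - 1) / -6
  L_1(t) = (t + 2)t(t - 1) / 2
  L_2(t) = (t + 2)(t + 1)(t - 1) / -2
  L_3(t) = (t + 2)(t + 1)t / 6
Then h(t) = 45·L_0(t) + 7·L_1(t) - 1·L_2(t) - 9·L_3(t).
Expanding and collecting terms gives h(t) = -5t^3 - 3t - 1.
Evaluating at t = -4: h(-4) = 331.

331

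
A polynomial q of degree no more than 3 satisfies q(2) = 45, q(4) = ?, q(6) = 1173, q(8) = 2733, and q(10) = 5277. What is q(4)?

On equispaced nodes a degree-3 polynomial has vanishing fourth forward difference, so
  q(2) - 4·q(4) + 6·q(6) - 4·q(8) + q(10) = 0.
Substituting the known values and solving for q(4):
  -4·q(4) = -1428
  q(4) = 357.

357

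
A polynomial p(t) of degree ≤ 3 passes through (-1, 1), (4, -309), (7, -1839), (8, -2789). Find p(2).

Write p(t) = at^3 + bt^2 + ct + d. Substituting each data point gives a linear system:
  -a + b - c + d = 1
  64a + 16b + 4c + d = -309
  343a + 49b + 7c + d = -1839
  512a + 64b + 8c + d = -2789
Solving the system yields a = -6, b = 4, c = 4, d = -5.
So p(t) = -6t³ + 4t² + 4t - 5.
Then p(2) = -29.

-29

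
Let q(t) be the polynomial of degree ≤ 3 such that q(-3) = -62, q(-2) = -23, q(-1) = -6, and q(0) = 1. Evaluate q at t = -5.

Forward differences of the values at t = -3, -2, -1, 0:
  q  : -62  -23  -6  1
  Δ  : 39  17  7
  Δ^2: -22  -10
  Δ^3: 12
The third differences are constant, confirming degree 3.
Interpolating (Newton forward form) and evaluating at t = -5 gives q(-5) = -254.

-254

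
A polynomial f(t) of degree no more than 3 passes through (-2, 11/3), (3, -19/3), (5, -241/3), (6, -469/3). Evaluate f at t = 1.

Using the Lagrange interpolation formula with nodes -2, 3, 5, 6:
  L_0(t) = (t - 3)(t - 5)(t - 6) / -280
  L_1(t) = (t + 2)(t - 5)(t - 6) / 30
  L_2(t) = (t + 2)(t - 3)(t - 6) / -14
  L_3(t) = (t + 2)(t - 3)(t - 5) / 24
Then f(t) = 11/3·L_0(t) - 19/3·L_1(t) - 241/3·L_2(t) - 469/3·L_3(t).
Expanding and collecting terms gives f(t) = -t^3 + t^2 + 4t - 1/3.
Evaluating at t = 1: f(1) = 11/3.

11/3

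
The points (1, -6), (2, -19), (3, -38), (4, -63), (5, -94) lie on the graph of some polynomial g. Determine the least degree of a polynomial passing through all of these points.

Forward differences of the values at s = 1, 2, 3, 4, 5:
  g  : -6  -19  -38  -63  -94
  Δ  : -13  -19  -25  -31
  Δ^2: -6  -6  -6
  Δ^3: 0  0
  Δ^4: 0
The second differences are constant (-6) and nonzero, while all higher differences vanish, so the minimal degree is 2.

2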